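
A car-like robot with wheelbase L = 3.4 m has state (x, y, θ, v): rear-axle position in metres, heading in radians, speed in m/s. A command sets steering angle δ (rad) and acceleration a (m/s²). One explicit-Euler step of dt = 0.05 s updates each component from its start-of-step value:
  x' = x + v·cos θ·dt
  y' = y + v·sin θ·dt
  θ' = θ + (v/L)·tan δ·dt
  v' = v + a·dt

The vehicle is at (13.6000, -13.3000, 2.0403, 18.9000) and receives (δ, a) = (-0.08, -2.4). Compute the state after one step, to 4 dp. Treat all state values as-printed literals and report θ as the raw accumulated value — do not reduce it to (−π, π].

(13.1724, -12.4573, 2.0180, 18.7800)

x' = 13.6000 + 18.9000·cos(2.0403)·0.05 = 13.1724
y' = -13.3000 + 18.9000·sin(2.0403)·0.05 = -12.4573
θ' = 2.0403 + (18.9000/3.4)·tan(-0.08)·0.05 = 2.0180
v' = 18.9000 − 2.4000·0.05 = 18.7800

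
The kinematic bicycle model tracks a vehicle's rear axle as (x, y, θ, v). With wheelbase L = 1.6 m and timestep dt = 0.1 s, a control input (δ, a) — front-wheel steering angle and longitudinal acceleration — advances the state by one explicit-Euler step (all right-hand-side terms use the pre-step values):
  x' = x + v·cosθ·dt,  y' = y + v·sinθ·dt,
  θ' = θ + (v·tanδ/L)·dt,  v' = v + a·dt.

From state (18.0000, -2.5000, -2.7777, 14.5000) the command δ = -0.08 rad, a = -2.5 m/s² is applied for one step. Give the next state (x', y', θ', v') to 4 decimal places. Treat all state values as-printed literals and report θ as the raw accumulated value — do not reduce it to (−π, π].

(16.6449, -3.0161, -2.8504, 14.2500)

x' = 18.0000 + 14.5000·cos(-2.7777)·0.1 = 16.6449
y' = -2.5000 + 14.5000·sin(-2.7777)·0.1 = -3.0161
θ' = -2.7777 + (14.5000/1.6)·tan(-0.08)·0.1 = -2.8504
v' = 14.5000 − 2.5000·0.1 = 14.2500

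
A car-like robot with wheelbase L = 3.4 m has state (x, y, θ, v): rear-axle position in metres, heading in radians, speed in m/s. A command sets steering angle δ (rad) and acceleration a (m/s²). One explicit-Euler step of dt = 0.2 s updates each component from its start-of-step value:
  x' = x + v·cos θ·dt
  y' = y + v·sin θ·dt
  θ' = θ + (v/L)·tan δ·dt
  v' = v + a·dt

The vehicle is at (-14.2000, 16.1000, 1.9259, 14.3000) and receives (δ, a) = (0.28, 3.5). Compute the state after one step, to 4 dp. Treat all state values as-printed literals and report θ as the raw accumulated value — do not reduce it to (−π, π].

x' = -14.2000 + 14.3000·cos(1.9259)·0.2 = -15.1944
y' = 16.1000 + 14.3000·sin(1.9259)·0.2 = 18.7816
θ' = 1.9259 + (14.3000/3.4)·tan(0.28)·0.2 = 2.1678
v' = 14.3000 + 3.5000·0.2 = 15.0000

(-15.1944, 18.7816, 2.1678, 15.0000)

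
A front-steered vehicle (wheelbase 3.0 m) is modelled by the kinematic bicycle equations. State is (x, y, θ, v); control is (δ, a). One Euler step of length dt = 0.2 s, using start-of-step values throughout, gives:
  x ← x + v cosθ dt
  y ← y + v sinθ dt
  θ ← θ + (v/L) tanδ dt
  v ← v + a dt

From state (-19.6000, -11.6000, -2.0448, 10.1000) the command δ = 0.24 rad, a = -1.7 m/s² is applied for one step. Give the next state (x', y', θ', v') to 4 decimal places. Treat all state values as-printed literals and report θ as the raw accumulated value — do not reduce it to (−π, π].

(-20.5220, -13.3973, -1.8800, 9.7600)

x' = -19.6000 + 10.1000·cos(-2.0448)·0.2 = -20.5220
y' = -11.6000 + 10.1000·sin(-2.0448)·0.2 = -13.3973
θ' = -2.0448 + (10.1000/3.0)·tan(0.24)·0.2 = -1.8800
v' = 10.1000 − 1.7000·0.2 = 9.7600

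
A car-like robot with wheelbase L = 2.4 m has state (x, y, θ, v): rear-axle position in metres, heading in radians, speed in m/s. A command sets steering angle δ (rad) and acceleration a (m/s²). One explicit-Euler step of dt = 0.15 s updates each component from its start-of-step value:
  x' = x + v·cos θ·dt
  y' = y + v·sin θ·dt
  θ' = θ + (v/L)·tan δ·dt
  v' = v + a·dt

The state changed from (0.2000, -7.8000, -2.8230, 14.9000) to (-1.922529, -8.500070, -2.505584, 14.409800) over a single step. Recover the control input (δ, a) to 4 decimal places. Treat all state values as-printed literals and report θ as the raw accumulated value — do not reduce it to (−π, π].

δ = 0.3285, a = -3.2680

a = (v'−v)/dt = (-0.490200)/0.15 = -3.2680
Δθ = θ'−θ = 0.317416;  (v·dt/L) = 14.9000·0.15/2.4 = 0.931250
tan δ = Δθ·L/(v·dt) = 0.340849  →  δ = 0.3285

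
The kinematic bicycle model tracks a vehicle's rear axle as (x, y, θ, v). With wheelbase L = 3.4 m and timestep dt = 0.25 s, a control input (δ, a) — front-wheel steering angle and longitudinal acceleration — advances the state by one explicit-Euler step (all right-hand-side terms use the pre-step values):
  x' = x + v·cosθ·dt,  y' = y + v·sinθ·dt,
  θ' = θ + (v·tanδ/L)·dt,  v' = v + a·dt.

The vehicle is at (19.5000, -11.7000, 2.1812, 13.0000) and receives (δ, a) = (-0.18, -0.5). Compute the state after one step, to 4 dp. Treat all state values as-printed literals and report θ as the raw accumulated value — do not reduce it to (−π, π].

x' = 19.5000 + 13.0000·cos(2.1812)·0.25 = 17.6371
y' = -11.7000 + 13.0000·sin(2.1812)·0.25 = -9.0369
θ' = 2.1812 + (13.0000/3.4)·tan(-0.18)·0.25 = 2.0073
v' = 13.0000 − 0.5000·0.25 = 12.8750

(17.6371, -9.0369, 2.0073, 12.8750)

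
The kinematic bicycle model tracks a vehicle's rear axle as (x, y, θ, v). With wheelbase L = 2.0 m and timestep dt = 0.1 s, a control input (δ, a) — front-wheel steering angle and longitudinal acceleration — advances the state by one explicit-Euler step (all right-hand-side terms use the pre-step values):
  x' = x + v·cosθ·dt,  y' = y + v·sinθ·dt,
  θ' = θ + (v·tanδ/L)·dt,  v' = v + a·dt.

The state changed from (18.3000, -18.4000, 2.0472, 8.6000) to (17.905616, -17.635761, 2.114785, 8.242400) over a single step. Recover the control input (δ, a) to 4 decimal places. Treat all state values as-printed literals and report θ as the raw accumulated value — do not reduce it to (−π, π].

a = (v'−v)/dt = (-0.357600)/0.1 = -3.5760
Δθ = θ'−θ = 0.067585;  (v·dt/L) = 8.6000·0.1/2.0 = 0.430000
tan δ = Δθ·L/(v·dt) = 0.157174  →  δ = 0.1559

δ = 0.1559, a = -3.5760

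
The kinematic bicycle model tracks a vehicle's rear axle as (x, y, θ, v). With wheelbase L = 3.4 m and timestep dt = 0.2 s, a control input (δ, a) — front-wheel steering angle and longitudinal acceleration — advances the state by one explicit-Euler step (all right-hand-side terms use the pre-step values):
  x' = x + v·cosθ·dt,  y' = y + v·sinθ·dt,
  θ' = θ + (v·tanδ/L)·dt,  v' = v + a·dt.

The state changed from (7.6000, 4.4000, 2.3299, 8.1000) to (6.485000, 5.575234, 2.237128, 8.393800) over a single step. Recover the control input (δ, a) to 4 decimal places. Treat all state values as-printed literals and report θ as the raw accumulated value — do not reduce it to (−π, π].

a = (v'−v)/dt = (0.293800)/0.2 = 1.4690
Δθ = θ'−θ = -0.092772;  (v·dt/L) = 8.1000·0.2/3.4 = 0.476471
tan δ = Δθ·L/(v·dt) = -0.194707  →  δ = -0.1923

δ = -0.1923, a = 1.4690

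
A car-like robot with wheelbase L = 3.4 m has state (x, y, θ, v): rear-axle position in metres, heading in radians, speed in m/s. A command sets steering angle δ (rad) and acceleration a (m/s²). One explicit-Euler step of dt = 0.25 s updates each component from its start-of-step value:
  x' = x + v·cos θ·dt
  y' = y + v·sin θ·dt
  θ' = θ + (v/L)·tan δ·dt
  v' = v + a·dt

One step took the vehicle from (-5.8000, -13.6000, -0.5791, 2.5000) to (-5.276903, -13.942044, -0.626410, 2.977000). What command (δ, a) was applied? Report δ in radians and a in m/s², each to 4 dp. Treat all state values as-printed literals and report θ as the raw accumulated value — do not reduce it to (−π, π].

a = (v'−v)/dt = (0.477000)/0.25 = 1.9080
Δθ = θ'−θ = -0.047310;  (v·dt/L) = 2.5000·0.25/3.4 = 0.183824
tan δ = Δθ·L/(v·dt) = -0.257366  →  δ = -0.2519

δ = -0.2519, a = 1.9080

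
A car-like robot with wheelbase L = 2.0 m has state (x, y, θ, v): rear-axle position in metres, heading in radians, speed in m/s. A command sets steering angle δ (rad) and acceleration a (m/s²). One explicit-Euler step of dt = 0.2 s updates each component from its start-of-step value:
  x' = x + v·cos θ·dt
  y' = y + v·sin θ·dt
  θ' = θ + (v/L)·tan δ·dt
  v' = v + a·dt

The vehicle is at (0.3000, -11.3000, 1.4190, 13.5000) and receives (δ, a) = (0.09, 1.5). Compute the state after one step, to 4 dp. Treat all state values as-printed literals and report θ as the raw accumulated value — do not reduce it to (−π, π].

x' = 0.3000 + 13.5000·cos(1.4190)·0.2 = 0.7083
y' = -11.3000 + 13.5000·sin(1.4190)·0.2 = -8.6310
θ' = 1.4190 + (13.5000/2.0)·tan(0.09)·0.2 = 1.5408
v' = 13.5000 + 1.5000·0.2 = 13.8000

(0.7083, -8.6310, 1.5408, 13.8000)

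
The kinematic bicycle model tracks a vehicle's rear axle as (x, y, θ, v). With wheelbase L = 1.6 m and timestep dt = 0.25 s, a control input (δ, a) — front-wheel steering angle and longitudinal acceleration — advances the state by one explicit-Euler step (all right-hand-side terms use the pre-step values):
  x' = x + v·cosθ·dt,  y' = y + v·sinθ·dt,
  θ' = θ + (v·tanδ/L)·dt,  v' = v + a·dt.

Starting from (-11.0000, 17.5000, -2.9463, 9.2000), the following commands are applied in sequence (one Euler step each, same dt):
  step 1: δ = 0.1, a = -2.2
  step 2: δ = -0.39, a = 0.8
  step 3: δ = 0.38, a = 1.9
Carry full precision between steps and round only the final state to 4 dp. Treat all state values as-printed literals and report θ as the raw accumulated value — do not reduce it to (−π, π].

(-17.4564, 16.8078, -2.8053, 9.3250)

after step 1 (δ=0.1, a=-2.2): (-13.256279, 17.053677, -2.802069, 8.650000)
after step 2 (δ=-0.39, a=0.8): (-15.295329, 16.333482, -3.357635, 8.850000)
after step 3 (δ=0.38, a=1.9): (-17.456396, 16.807767, -2.805322, 9.325000)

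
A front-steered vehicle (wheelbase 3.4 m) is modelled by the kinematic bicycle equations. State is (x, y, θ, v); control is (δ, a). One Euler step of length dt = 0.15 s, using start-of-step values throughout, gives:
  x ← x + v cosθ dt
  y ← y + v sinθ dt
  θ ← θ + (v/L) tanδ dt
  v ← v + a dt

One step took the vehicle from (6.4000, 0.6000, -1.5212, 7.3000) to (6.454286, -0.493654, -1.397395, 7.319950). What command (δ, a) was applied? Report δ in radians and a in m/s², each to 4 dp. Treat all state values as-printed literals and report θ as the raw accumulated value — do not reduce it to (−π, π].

a = (v'−v)/dt = (0.019950)/0.15 = 0.1330
Δθ = θ'−θ = 0.123805;  (v·dt/L) = 7.3000·0.15/3.4 = 0.322059
tan δ = Δθ·L/(v·dt) = 0.384417  →  δ = 0.3670

δ = 0.3670, a = 0.1330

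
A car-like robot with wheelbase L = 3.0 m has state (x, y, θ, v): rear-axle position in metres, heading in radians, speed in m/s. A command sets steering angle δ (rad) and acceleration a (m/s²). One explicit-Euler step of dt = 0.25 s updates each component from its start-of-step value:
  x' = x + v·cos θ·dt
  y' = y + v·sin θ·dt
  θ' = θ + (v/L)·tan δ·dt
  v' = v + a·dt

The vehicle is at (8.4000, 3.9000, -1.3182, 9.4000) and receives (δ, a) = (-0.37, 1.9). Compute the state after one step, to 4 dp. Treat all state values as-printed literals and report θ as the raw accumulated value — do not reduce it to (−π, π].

(8.9873, 1.6246, -1.6220, 9.8750)

x' = 8.4000 + 9.4000·cos(-1.3182)·0.25 = 8.9873
y' = 3.9000 + 9.4000·sin(-1.3182)·0.25 = 1.6246
θ' = -1.3182 + (9.4000/3.0)·tan(-0.37)·0.25 = -1.6220
v' = 9.4000 + 1.9000·0.25 = 9.8750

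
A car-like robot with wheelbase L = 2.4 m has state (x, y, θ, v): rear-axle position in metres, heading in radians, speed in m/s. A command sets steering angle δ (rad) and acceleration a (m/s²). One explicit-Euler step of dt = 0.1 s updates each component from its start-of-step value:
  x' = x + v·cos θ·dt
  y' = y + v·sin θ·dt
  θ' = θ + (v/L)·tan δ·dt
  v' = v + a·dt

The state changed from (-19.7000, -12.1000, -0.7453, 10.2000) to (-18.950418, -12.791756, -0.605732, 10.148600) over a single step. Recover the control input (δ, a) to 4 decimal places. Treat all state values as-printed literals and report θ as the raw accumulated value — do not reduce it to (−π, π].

a = (v'−v)/dt = (-0.051400)/0.1 = -0.5140
Δθ = θ'−θ = 0.139568;  (v·dt/L) = 10.2000·0.1/2.4 = 0.425000
tan δ = Δθ·L/(v·dt) = 0.328395  →  δ = 0.3173

δ = 0.3173, a = -0.5140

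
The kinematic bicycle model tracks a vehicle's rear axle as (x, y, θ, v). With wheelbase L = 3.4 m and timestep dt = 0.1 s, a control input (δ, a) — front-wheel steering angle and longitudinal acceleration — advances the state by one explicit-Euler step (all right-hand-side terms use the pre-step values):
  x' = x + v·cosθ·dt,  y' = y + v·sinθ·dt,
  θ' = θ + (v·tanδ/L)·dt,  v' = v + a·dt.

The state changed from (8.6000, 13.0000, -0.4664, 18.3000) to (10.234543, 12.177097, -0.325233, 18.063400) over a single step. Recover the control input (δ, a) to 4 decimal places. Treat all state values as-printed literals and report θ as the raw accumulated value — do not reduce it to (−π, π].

δ = 0.2565, a = -2.3660

a = (v'−v)/dt = (-0.236600)/0.1 = -2.3660
Δθ = θ'−θ = 0.141167;  (v·dt/L) = 18.3000·0.1/3.4 = 0.538235
tan δ = Δθ·L/(v·dt) = 0.262277  →  δ = 0.2565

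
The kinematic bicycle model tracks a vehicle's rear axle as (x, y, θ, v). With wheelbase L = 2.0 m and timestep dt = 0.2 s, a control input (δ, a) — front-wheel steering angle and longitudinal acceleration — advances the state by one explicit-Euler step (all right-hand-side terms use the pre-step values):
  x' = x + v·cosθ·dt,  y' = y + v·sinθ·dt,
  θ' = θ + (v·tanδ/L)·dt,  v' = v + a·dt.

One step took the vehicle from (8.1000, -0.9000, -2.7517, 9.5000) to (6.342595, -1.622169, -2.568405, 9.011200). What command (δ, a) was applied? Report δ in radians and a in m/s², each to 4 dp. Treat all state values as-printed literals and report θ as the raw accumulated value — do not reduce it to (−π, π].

a = (v'−v)/dt = (-0.488800)/0.2 = -2.4440
Δθ = θ'−θ = 0.183295;  (v·dt/L) = 9.5000·0.2/2.0 = 0.950000
tan δ = Δθ·L/(v·dt) = 0.192942  →  δ = 0.1906

δ = 0.1906, a = -2.4440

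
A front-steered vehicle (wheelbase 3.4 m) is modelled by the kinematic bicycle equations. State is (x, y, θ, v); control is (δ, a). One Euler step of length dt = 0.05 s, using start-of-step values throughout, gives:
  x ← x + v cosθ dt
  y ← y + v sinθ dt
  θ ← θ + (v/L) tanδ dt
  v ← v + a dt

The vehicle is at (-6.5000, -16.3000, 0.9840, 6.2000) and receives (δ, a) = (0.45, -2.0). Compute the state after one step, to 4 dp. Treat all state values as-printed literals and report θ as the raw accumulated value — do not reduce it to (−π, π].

x' = -6.5000 + 6.2000·cos(0.9840)·0.05 = -6.3284
y' = -16.3000 + 6.2000·sin(0.9840)·0.05 = -16.0419
θ' = 0.9840 + (6.2000/3.4)·tan(0.45)·0.05 = 1.0280
v' = 6.2000 − 2.0000·0.05 = 6.1000

(-6.3284, -16.0419, 1.0280, 6.1000)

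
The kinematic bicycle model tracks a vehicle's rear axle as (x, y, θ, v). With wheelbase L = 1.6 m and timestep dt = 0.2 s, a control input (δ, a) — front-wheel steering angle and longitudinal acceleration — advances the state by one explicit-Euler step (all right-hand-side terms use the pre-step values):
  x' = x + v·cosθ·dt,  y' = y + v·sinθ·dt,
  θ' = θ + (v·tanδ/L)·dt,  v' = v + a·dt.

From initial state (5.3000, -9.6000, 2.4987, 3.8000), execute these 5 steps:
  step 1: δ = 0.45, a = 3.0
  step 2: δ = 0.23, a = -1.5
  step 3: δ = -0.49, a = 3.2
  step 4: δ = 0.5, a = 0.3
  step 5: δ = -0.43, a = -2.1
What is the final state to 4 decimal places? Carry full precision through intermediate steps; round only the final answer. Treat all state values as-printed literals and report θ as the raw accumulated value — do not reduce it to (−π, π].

after step 1 (δ=0.45, a=3.0): (4.691723, -9.144370, 2.728151, 4.400000)
after step 2 (δ=0.23, a=-1.5): (3.885868, -8.790818, 2.856930, 4.100000)
after step 3 (δ=-0.49, a=3.2): (3.098868, -8.560535, 2.583569, 4.740000)
after step 4 (δ=0.5, a=0.3): (2.294677, -8.058558, 2.907253, 4.800000)
after step 5 (δ=-0.43, a=-2.1): (1.360916, -7.835645, 2.632080, 4.380000)

(1.3609, -7.8356, 2.6321, 4.3800)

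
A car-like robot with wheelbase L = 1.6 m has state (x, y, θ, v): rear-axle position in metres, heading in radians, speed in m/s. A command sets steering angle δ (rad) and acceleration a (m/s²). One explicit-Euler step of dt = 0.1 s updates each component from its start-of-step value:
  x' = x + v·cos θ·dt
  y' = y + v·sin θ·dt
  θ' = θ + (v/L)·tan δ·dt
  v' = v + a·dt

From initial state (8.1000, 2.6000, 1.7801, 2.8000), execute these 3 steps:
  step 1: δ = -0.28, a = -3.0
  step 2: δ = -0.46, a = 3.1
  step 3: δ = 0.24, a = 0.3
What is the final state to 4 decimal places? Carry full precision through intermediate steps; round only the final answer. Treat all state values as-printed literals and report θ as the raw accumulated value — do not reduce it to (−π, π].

(7.9793, 3.4008, 1.6953, 2.8400)

after step 1 (δ=-0.28, a=-3.0): (8.041822, 2.873889, 1.729778, 2.500000)
after step 2 (δ=-0.46, a=3.1): (8.002244, 3.120736, 1.652364, 2.810000)
after step 3 (δ=0.24, a=0.3): (7.979349, 3.400802, 1.695342, 2.840000)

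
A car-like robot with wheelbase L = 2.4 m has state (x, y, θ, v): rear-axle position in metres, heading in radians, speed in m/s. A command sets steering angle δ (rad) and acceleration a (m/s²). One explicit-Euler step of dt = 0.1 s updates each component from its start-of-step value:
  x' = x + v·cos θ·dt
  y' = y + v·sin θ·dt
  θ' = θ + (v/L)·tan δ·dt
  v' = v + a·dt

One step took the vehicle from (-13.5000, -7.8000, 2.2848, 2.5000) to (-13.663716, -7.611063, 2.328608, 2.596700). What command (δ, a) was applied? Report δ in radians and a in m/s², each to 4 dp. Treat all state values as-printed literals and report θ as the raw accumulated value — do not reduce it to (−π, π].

a = (v'−v)/dt = (0.096700)/0.1 = 0.9670
Δθ = θ'−θ = 0.043808;  (v·dt/L) = 2.5000·0.1/2.4 = 0.104167
tan δ = Δθ·L/(v·dt) = 0.420557  →  δ = 0.3981

δ = 0.3981, a = 0.9670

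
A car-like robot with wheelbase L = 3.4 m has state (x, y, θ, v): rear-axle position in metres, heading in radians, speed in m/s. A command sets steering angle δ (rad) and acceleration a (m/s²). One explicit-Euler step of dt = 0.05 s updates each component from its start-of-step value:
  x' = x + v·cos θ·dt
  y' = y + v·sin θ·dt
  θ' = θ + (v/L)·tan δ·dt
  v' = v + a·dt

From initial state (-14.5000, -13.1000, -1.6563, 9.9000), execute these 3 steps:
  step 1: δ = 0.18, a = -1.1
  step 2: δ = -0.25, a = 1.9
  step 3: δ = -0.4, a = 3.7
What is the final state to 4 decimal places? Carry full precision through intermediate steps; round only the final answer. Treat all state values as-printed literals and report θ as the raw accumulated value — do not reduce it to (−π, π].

(-14.6189, -14.5793, -1.7286, 10.1250)

after step 1 (δ=0.18, a=-1.1): (-14.542273, -13.593192, -1.629807, 9.845000)
after step 2 (δ=-0.25, a=1.9): (-14.571304, -14.084585, -1.666776, 9.940000)
after step 3 (δ=-0.4, a=3.7): (-14.618933, -14.579297, -1.728578, 10.125000)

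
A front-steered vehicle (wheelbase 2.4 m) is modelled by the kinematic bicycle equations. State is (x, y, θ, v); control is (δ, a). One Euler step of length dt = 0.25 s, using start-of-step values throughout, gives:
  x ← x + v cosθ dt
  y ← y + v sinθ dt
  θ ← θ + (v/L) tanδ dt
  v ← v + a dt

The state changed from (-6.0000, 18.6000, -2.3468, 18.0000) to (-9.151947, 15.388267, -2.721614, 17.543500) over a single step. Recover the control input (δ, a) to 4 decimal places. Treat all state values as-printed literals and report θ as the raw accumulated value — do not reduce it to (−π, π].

δ = -0.1973, a = -1.8260

a = (v'−v)/dt = (-0.456500)/0.25 = -1.8260
Δθ = θ'−θ = -0.374814;  (v·dt/L) = 18.0000·0.25/2.4 = 1.875000
tan δ = Δθ·L/(v·dt) = -0.199901  →  δ = -0.1973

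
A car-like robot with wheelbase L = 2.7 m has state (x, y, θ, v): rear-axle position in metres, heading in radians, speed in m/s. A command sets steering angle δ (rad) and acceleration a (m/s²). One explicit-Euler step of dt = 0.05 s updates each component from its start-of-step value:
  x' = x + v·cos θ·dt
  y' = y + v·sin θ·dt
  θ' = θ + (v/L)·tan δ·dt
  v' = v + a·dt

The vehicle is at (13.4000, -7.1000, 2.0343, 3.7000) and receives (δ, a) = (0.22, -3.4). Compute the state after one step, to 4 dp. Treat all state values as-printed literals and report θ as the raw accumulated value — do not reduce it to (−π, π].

x' = 13.4000 + 3.7000·cos(2.0343)·0.05 = 13.3173
y' = -7.1000 + 3.7000·sin(2.0343)·0.05 = -6.9345
θ' = 2.0343 + (3.7000/2.7)·tan(0.22)·0.05 = 2.0496
v' = 3.7000 − 3.4000·0.05 = 3.5300

(13.3173, -6.9345, 2.0496, 3.5300)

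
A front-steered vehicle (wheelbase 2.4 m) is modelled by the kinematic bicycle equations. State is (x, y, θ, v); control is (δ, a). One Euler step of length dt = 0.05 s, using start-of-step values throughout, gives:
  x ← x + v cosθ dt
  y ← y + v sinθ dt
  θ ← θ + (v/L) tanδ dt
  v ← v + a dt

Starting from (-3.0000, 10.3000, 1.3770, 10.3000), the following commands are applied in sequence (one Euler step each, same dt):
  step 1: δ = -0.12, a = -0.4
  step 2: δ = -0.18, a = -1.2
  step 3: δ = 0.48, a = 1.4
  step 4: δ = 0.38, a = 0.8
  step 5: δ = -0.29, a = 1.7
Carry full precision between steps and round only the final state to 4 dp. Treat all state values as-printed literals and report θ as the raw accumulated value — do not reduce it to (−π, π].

after step 1 (δ=-0.12, a=-0.4): (-2.900818, 10.805359, 1.351126, 10.280000)
after step 2 (δ=-0.18, a=-1.2): (-2.788814, 11.307008, 1.312154, 10.220000)
after step 3 (δ=0.48, a=1.4): (-2.658116, 11.801011, 1.423001, 10.290000)
after step 4 (δ=0.38, a=0.8): (-2.582352, 12.309902, 1.508625, 10.330000)
after step 5 (δ=-0.29, a=1.7): (-2.550261, 12.825404, 1.444404, 10.415000)

(-2.5503, 12.8254, 1.4444, 10.4150)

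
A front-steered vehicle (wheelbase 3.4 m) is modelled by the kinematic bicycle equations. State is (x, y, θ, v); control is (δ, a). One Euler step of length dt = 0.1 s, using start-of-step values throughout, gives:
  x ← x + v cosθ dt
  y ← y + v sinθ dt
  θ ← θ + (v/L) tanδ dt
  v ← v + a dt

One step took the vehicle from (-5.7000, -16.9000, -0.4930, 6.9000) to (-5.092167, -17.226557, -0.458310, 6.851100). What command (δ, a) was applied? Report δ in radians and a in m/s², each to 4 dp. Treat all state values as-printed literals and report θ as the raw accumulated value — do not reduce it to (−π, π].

a = (v'−v)/dt = (-0.048900)/0.1 = -0.4890
Δθ = θ'−θ = 0.034690;  (v·dt/L) = 6.9000·0.1/3.4 = 0.202941
tan δ = Δθ·L/(v·dt) = 0.170936  →  δ = 0.1693

δ = 0.1693, a = -0.4890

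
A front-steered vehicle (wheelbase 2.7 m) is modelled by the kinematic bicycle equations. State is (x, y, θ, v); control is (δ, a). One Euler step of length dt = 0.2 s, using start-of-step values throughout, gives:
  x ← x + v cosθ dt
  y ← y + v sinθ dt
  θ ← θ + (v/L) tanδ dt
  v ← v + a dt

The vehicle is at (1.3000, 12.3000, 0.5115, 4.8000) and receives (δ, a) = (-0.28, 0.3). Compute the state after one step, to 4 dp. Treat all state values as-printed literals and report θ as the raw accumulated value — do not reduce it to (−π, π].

(2.1371, 12.7699, 0.4093, 4.8600)

x' = 1.3000 + 4.8000·cos(0.5115)·0.2 = 2.1371
y' = 12.3000 + 4.8000·sin(0.5115)·0.2 = 12.7699
θ' = 0.5115 + (4.8000/2.7)·tan(-0.28)·0.2 = 0.4093
v' = 4.8000 + 0.3000·0.2 = 4.8600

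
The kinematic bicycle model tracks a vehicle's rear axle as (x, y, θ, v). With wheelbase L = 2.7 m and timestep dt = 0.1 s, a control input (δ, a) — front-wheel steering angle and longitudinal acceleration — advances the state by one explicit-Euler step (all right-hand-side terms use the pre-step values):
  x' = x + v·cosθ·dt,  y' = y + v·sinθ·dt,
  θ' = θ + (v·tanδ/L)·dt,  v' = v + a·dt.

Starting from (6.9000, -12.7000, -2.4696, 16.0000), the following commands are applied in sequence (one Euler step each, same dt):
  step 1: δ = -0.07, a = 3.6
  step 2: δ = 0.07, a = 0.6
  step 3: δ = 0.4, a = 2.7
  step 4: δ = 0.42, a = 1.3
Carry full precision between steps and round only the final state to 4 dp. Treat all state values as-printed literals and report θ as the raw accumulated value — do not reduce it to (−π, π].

(2.0446, -17.0219, -1.9355, 16.8200)

after step 1 (δ=-0.07, a=3.6): (5.647868, -13.696075, -2.511149, 16.360000)
after step 2 (δ=0.07, a=0.6): (4.326362, -14.660501, -2.468665, 16.420000)
after step 3 (δ=0.4, a=2.7): (3.042317, -15.683924, -2.211544, 16.690000)
after step 4 (δ=0.42, a=1.3): (2.044597, -17.021876, -1.935496, 16.820000)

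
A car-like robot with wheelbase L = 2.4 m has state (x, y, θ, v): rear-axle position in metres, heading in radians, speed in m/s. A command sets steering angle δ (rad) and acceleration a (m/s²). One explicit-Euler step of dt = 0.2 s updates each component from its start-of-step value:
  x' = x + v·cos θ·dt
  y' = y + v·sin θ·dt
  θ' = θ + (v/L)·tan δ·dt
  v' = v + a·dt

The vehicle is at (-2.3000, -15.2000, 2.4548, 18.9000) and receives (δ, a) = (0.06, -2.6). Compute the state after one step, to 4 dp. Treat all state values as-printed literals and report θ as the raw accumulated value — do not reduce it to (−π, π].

(-5.2230, -12.8033, 2.5494, 18.3800)

x' = -2.3000 + 18.9000·cos(2.4548)·0.2 = -5.2230
y' = -15.2000 + 18.9000·sin(2.4548)·0.2 = -12.8033
θ' = 2.4548 + (18.9000/2.4)·tan(0.06)·0.2 = 2.5494
v' = 18.9000 − 2.6000·0.2 = 18.3800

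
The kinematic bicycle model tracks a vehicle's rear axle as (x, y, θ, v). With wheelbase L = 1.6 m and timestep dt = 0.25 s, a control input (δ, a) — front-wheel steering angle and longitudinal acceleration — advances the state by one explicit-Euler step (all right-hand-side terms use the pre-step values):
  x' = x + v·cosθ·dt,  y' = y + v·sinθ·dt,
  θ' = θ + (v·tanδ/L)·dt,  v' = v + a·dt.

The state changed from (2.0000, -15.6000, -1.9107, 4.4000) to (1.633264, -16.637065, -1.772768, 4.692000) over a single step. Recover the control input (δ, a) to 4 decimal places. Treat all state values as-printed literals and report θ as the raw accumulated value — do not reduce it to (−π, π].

a = (v'−v)/dt = (0.292000)/0.25 = 1.1680
Δθ = θ'−θ = 0.137932;  (v·dt/L) = 4.4000·0.25/1.6 = 0.687500
tan δ = Δθ·L/(v·dt) = 0.200628  →  δ = 0.1980

δ = 0.1980, a = 1.1680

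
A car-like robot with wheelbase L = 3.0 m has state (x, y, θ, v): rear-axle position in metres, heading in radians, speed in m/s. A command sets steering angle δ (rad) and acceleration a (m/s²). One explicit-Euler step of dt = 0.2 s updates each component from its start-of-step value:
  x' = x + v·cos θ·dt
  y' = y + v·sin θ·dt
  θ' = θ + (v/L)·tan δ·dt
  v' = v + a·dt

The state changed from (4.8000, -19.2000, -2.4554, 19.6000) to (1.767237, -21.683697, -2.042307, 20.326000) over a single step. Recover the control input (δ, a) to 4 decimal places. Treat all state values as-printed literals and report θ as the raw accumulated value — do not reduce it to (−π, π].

δ = 0.3062, a = 3.6300

a = (v'−v)/dt = (0.726000)/0.2 = 3.6300
Δθ = θ'−θ = 0.413093;  (v·dt/L) = 19.6000·0.2/3.0 = 1.306667
tan δ = Δθ·L/(v·dt) = 0.316143  →  δ = 0.3062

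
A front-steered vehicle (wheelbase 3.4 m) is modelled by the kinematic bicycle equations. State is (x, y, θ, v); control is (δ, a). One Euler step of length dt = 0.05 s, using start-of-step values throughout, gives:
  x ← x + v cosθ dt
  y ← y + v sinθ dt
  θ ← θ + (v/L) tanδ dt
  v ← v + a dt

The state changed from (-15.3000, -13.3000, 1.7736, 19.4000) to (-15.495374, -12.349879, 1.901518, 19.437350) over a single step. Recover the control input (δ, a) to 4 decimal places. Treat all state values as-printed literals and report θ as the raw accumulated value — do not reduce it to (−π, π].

δ = 0.4215, a = 0.7470

a = (v'−v)/dt = (0.037350)/0.05 = 0.7470
Δθ = θ'−θ = 0.127918;  (v·dt/L) = 19.4000·0.05/3.4 = 0.285294
tan δ = Δθ·L/(v·dt) = 0.448372  →  δ = 0.4215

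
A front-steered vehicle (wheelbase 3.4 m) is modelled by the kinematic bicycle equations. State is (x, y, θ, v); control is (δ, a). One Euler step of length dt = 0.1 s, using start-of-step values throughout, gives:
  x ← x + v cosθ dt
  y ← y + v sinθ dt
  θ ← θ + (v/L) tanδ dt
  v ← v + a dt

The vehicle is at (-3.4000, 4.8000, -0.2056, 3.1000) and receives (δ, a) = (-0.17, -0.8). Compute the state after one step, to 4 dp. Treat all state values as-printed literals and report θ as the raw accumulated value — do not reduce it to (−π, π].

(-3.0965, 4.7367, -0.2213, 3.0200)

x' = -3.4000 + 3.1000·cos(-0.2056)·0.1 = -3.0965
y' = 4.8000 + 3.1000·sin(-0.2056)·0.1 = 4.7367
θ' = -0.2056 + (3.1000/3.4)·tan(-0.17)·0.1 = -0.2213
v' = 3.1000 − 0.8000·0.1 = 3.0200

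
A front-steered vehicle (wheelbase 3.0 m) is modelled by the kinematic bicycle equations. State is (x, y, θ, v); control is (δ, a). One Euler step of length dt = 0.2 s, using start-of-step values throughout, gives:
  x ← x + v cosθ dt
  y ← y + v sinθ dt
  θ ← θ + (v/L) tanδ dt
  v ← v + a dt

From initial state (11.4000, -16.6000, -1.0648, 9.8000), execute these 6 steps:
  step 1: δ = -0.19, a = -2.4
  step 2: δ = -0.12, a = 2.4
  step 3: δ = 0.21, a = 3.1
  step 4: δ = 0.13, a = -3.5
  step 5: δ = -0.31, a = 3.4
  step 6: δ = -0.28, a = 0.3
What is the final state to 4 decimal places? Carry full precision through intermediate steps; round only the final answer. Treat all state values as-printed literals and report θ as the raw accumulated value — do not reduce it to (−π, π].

(16.1897, -27.4368, -1.4422, 10.4600)

after step 1 (δ=-0.19, a=-2.4): (12.349971, -18.314396, -1.190449, 9.320000)
after step 2 (δ=-0.12, a=2.4): (13.041968, -20.045187, -1.265369, 9.800000)
after step 3 (δ=0.21, a=3.1): (13.631342, -21.914475, -1.126116, 10.420000)
after step 4 (δ=0.13, a=-3.5): (14.527815, -23.795802, -1.035297, 9.720000)
after step 5 (δ=-0.31, a=3.4): (15.519781, -25.467670, -1.242869, 10.400000)
after step 6 (δ=-0.28, a=0.3): (16.189710, -27.436831, -1.442240, 10.460000)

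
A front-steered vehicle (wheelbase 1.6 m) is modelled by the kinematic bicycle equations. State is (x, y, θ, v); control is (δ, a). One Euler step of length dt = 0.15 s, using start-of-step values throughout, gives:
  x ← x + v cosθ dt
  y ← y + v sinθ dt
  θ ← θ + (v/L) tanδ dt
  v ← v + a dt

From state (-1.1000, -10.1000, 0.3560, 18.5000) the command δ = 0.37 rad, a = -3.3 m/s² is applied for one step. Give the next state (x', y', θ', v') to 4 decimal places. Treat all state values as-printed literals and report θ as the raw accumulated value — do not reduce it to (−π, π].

(1.5010, -9.1328, 1.0287, 18.0050)

x' = -1.1000 + 18.5000·cos(0.3560)·0.15 = 1.5010
y' = -10.1000 + 18.5000·sin(0.3560)·0.15 = -9.1328
θ' = 0.3560 + (18.5000/1.6)·tan(0.37)·0.15 = 1.0287
v' = 18.5000 − 3.3000·0.15 = 18.0050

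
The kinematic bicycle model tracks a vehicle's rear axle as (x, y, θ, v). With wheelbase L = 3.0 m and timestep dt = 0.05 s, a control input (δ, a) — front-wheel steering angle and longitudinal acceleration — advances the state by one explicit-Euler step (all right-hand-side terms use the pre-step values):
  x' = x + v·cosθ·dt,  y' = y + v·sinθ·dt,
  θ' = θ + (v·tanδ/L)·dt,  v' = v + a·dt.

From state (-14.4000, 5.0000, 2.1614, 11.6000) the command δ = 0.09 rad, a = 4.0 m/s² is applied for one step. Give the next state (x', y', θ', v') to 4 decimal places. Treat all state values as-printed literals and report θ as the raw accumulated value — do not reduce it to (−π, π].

x' = -14.4000 + 11.6000·cos(2.1614)·0.05 = -14.7230
y' = 5.0000 + 11.6000·sin(2.1614)·0.05 = 5.4818
θ' = 2.1614 + (11.6000/3.0)·tan(0.09)·0.05 = 2.1788
v' = 11.6000 + 4.0000·0.05 = 11.8000

(-14.7230, 5.4818, 2.1788, 11.8000)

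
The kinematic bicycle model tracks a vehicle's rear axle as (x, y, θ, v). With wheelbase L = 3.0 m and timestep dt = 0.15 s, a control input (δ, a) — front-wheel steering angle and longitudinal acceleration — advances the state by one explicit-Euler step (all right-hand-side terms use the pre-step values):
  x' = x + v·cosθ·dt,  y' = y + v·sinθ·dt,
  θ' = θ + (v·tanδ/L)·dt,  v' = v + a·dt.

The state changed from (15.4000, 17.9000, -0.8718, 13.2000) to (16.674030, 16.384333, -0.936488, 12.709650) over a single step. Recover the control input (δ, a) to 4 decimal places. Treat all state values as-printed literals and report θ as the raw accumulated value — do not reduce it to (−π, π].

a = (v'−v)/dt = (-0.490350)/0.15 = -3.2690
Δθ = θ'−θ = -0.064688;  (v·dt/L) = 13.2000·0.15/3.0 = 0.660000
tan δ = Δθ·L/(v·dt) = -0.098012  →  δ = -0.0977

δ = -0.0977, a = -3.2690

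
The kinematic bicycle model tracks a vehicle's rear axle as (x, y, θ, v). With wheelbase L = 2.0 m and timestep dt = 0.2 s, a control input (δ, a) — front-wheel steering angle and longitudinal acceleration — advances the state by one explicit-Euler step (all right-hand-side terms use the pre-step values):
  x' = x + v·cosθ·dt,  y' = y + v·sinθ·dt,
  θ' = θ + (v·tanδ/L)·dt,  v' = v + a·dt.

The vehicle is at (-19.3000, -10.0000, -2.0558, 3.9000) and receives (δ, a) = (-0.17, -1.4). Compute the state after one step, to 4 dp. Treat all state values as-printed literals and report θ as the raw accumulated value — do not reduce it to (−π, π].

x' = -19.3000 + 3.9000·cos(-2.0558)·0.2 = -19.6636
y' = -10.0000 + 3.9000·sin(-2.0558)·0.2 = -10.6900
θ' = -2.0558 + (3.9000/2.0)·tan(-0.17)·0.2 = -2.1227
v' = 3.9000 − 1.4000·0.2 = 3.6200

(-19.6636, -10.6900, -2.1227, 3.6200)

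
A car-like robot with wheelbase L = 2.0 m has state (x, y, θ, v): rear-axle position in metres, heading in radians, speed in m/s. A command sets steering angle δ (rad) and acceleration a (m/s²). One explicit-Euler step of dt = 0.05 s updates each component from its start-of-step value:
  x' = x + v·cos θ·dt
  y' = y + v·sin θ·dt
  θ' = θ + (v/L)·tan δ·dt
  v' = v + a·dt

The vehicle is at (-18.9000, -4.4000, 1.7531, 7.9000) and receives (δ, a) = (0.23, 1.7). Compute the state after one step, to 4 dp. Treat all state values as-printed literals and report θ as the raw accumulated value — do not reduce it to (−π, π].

(-18.9716, -4.0115, 1.7993, 7.9850)

x' = -18.9000 + 7.9000·cos(1.7531)·0.05 = -18.9716
y' = -4.4000 + 7.9000·sin(1.7531)·0.05 = -4.0115
θ' = 1.7531 + (7.9000/2.0)·tan(0.23)·0.05 = 1.7993
v' = 7.9000 + 1.7000·0.05 = 7.9850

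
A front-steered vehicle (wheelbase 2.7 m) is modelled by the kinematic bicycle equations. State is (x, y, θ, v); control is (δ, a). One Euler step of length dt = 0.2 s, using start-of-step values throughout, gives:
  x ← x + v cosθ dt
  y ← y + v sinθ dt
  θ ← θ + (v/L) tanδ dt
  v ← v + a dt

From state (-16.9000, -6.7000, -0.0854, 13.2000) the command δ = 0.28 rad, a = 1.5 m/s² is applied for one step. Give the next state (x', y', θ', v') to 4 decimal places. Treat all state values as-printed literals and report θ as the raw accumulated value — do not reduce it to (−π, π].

x' = -16.9000 + 13.2000·cos(-0.0854)·0.2 = -14.2696
y' = -6.7000 + 13.2000·sin(-0.0854)·0.2 = -6.9252
θ' = -0.0854 + (13.2000/2.7)·tan(0.28)·0.2 = 0.1958
v' = 13.2000 + 1.5000·0.2 = 13.5000

(-14.2696, -6.9252, 0.1958, 13.5000)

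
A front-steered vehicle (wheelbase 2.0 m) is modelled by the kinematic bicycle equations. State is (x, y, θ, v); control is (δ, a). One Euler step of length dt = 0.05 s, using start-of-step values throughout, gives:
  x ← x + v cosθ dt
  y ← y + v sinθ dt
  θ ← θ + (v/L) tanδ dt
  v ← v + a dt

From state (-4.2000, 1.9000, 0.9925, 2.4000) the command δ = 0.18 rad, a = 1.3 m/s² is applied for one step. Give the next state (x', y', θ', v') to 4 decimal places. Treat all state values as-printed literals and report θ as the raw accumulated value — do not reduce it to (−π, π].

x' = -4.2000 + 2.4000·cos(0.9925)·0.05 = -4.1344
y' = 1.9000 + 2.4000·sin(0.9925)·0.05 = 2.0005
θ' = 0.9925 + (2.4000/2.0)·tan(0.18)·0.05 = 1.0034
v' = 2.4000 + 1.3000·0.05 = 2.4650

(-4.1344, 2.0005, 1.0034, 2.4650)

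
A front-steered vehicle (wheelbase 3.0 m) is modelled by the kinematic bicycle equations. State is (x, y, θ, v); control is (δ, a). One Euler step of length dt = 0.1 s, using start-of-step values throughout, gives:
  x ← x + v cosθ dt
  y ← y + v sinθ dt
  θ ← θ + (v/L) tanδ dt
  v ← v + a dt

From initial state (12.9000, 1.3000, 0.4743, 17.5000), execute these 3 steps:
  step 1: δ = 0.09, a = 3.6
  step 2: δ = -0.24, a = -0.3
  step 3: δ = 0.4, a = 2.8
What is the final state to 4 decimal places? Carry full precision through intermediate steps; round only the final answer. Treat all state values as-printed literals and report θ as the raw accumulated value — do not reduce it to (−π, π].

(17.6555, 3.6608, 0.6325, 18.1100)

after step 1 (δ=0.09, a=3.6): (14.456822, 2.099253, 0.526942, 17.860000)
after step 2 (δ=-0.24, a=-0.3): (16.000549, 2.997419, 0.381254, 17.830000)
after step 3 (δ=0.4, a=2.8): (17.655527, 3.660846, 0.632534, 18.110000)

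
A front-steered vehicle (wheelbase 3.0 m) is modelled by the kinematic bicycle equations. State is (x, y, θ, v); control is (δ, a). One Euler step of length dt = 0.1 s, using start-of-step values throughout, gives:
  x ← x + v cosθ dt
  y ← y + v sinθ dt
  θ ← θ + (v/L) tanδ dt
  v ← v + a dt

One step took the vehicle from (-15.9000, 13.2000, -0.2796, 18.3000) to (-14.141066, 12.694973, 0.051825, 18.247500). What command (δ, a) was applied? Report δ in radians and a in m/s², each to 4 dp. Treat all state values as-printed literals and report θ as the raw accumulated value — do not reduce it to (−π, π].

a = (v'−v)/dt = (-0.052500)/0.1 = -0.5250
Δθ = θ'−θ = 0.331425;  (v·dt/L) = 18.3000·0.1/3.0 = 0.610000
tan δ = Δθ·L/(v·dt) = 0.543320  →  δ = 0.4977

δ = 0.4977, a = -0.5250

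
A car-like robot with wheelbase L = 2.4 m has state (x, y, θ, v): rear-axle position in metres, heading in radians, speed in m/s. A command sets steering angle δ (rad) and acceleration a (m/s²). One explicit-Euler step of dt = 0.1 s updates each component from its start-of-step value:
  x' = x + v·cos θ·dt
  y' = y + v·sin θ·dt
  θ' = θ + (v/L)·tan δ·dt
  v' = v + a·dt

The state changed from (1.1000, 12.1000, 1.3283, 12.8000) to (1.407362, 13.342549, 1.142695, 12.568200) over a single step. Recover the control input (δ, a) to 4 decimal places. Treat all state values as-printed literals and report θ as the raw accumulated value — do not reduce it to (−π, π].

a = (v'−v)/dt = (-0.231800)/0.1 = -2.3180
Δθ = θ'−θ = -0.185605;  (v·dt/L) = 12.8000·0.1/2.4 = 0.533333
tan δ = Δθ·L/(v·dt) = -0.348009  →  δ = -0.3349

δ = -0.3349, a = -2.3180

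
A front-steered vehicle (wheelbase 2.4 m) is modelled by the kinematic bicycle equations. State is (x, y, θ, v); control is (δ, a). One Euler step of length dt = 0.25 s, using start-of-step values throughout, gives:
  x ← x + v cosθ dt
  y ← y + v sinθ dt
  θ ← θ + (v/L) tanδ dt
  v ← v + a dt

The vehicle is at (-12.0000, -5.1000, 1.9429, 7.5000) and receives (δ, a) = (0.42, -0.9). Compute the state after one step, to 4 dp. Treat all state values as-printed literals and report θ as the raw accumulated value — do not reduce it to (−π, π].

(-12.6817, -3.3533, 2.2918, 7.2750)

x' = -12.0000 + 7.5000·cos(1.9429)·0.25 = -12.6817
y' = -5.1000 + 7.5000·sin(1.9429)·0.25 = -3.3533
θ' = 1.9429 + (7.5000/2.4)·tan(0.42)·0.25 = 2.2918
v' = 7.5000 − 0.9000·0.25 = 7.2750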